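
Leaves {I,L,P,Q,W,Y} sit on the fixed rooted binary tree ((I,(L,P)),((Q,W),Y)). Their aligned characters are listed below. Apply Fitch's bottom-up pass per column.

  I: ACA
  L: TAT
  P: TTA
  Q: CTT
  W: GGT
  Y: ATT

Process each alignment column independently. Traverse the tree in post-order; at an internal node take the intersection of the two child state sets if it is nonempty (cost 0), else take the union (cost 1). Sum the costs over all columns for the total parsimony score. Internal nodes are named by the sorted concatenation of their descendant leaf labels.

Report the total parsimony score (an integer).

[col 0] LP: children L:{T}, P:{T} ∩→ {T}; cost 0
[col 0] ILP: children I:{A}, LP:{T} ∪→ {A,T}; cost 1
[col 0] QW: children Q:{C}, W:{G} ∪→ {C,G}; cost 1
[col 0] QWY: children QW:{C,G}, Y:{A} ∪→ {A,C,G}; cost 1
[col 0] ILPQWY: children ILP:{A,T}, QWY:{A,C,G} ∩→ {A}; cost 0
[col 1] LP: children L:{A}, P:{T} ∪→ {A,T}; cost 1
[col 1] ILP: children I:{C}, LP:{A,T} ∪→ {A,C,T}; cost 1
[col 1] QW: children Q:{T}, W:{G} ∪→ {G,T}; cost 1
[col 1] QWY: children QW:{G,T}, Y:{T} ∩→ {T}; cost 0
[col 1] ILPQWY: children ILP:{A,C,T}, QWY:{T} ∩→ {T}; cost 0
[col 2] LP: children L:{T}, P:{A} ∪→ {A,T}; cost 1
[col 2] ILP: children I:{A}, LP:{A,T} ∩→ {A}; cost 0
[col 2] QW: children Q:{T}, W:{T} ∩→ {T}; cost 0
[col 2] QWY: children QW:{T}, Y:{T} ∩→ {T}; cost 0
[col 2] ILPQWY: children ILP:{A}, QWY:{T} ∪→ {A,T}; cost 1
per-site changes: [3, 3, 2]; total = 8

8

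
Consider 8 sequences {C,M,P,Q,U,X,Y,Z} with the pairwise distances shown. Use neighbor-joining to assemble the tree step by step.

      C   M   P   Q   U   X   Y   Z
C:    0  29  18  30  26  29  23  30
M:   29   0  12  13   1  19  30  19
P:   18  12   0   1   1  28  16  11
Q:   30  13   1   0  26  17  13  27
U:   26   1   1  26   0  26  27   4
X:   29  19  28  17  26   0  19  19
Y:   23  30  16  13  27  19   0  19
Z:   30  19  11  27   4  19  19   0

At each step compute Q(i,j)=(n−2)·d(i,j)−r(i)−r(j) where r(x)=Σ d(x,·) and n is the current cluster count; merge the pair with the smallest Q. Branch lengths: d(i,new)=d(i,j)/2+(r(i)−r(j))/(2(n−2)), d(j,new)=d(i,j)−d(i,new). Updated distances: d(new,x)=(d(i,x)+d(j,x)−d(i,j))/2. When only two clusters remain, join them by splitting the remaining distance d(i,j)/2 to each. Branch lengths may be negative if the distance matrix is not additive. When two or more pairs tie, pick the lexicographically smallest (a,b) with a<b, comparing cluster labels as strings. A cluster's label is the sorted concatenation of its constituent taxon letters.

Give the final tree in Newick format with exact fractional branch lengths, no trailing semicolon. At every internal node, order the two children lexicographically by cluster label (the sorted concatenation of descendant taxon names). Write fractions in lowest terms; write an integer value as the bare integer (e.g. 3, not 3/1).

(((C:253/16,Y:115/16):17/16,(((M:3/2,U:-1/2):93/16,Z:83/16):103/24,(P:-11/5,Q:16/5):131/24):35/16):183/32,X:183/32)

step 1: merge (M,U) at d=1, Q=-228; branch lengths M→3/2, U→-1/2; new cluster MU
  updated: d(C,MU)=27, d(MU,P)=6, d(MU,Q)=19, d(MU,X)=22, d(MU,Y)=28, d(MU,Z)=11
step 2: merge (P,Q) at d=1, Q=-182; branch lengths P→-11/5, Q→16/5; new cluster PQ
  updated: d(C,PQ)=47/2, d(MU,PQ)=12, d(PQ,X)=22, d(PQ,Y)=14, d(PQ,Z)=37/2
step 3: merge (MU,Z) at d=11, Q=-307/2; branch lengths MU→93/16, Z→83/16; new cluster MUZ
  updated: d(C,MUZ)=23, d(MUZ,PQ)=39/4, d(MUZ,X)=15, d(MUZ,Y)=18
step 4: merge (MUZ,PQ) at d=39/4, Q=-423/4; branch lengths MUZ→103/24, PQ→131/24; new cluster MPQUZ
  updated: d(C,MPQUZ)=147/8, d(MPQUZ,X)=109/8, d(MPQUZ,Y)=89/8
step 5: merge (C,Y) at d=23, Q=-155/2; branch lengths C→253/16, Y→115/16; new cluster CY
  updated: d(CY,MPQUZ)=13/4, d(CY,X)=25/2
step 6: merge (CY,MPQUZ) at d=13/4, Q=-235/8; branch lengths CY→17/16, MPQUZ→35/16; new cluster CMPQUYZ
  updated: d(CMPQUYZ,X)=183/16
step 7: merge (CMPQUYZ,X) at d=183/16; branch lengths CMPQUYZ→183/32, X→183/32; new cluster CMPQUXYZ
final tree: (((C:253/16,Y:115/16):17/16,(((M:3/2,U:-1/2):93/16,Z:83/16):103/24,(P:-11/5,Q:16/5):131/24):35/16):183/32,X:183/32)
total length: 967/16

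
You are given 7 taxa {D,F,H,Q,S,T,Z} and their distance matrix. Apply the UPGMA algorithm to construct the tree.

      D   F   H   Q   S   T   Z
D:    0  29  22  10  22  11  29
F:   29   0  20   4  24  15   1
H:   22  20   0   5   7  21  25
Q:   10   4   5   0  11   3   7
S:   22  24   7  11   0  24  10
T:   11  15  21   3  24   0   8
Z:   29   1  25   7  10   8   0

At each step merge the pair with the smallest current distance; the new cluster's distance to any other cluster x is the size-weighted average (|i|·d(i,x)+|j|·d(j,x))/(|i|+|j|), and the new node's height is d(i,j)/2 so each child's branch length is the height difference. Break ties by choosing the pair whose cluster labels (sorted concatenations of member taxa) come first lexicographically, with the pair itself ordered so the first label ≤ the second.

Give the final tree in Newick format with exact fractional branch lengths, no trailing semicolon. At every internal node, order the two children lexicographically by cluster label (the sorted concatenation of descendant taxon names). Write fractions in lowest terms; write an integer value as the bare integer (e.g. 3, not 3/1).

(D:41/4,(((F:1/2,Z:1/2):15/4,(Q:3/2,T:3/2):11/4):9/2,(H:7/2,S:7/2):21/4):3/2)

step 1: merge (F,Z) at d=1; branch lengths F→1/2, Z→1/2; new cluster FZ
  updated: d(D,FZ)=29, d(FZ,H)=45/2, d(FZ,Q)=11/2, d(FZ,S)=17, d(FZ,T)=23/2
step 2: merge (Q,T) at d=3; branch lengths Q→3/2, T→3/2; new cluster QT
  updated: d(D,QT)=21/2, d(FZ,QT)=17/2, d(H,QT)=13, d(QT,S)=35/2
step 3: merge (H,S) at d=7; branch lengths H→7/2, S→7/2; new cluster HS
  updated: d(D,HS)=22, d(FZ,HS)=79/4, d(HS,QT)=61/4
step 4: merge (FZ,QT) at d=17/2; branch lengths FZ→15/4, QT→11/4; new cluster FQTZ
  updated: d(D,FQTZ)=79/4, d(FQTZ,HS)=35/2
step 5: merge (FQTZ,HS) at d=35/2; branch lengths FQTZ→9/2, HS→21/4; new cluster FHQSTZ
  updated: d(D,FHQSTZ)=41/2
step 6: merge (D,FHQSTZ) at d=41/2; branch lengths D→41/4, FHQSTZ→3/2; new cluster DFHQSTZ
final tree: (D:41/4,(((F:1/2,Z:1/2):15/4,(Q:3/2,T:3/2):11/4):9/2,(H:7/2,S:7/2):21/4):3/2)
total length: 39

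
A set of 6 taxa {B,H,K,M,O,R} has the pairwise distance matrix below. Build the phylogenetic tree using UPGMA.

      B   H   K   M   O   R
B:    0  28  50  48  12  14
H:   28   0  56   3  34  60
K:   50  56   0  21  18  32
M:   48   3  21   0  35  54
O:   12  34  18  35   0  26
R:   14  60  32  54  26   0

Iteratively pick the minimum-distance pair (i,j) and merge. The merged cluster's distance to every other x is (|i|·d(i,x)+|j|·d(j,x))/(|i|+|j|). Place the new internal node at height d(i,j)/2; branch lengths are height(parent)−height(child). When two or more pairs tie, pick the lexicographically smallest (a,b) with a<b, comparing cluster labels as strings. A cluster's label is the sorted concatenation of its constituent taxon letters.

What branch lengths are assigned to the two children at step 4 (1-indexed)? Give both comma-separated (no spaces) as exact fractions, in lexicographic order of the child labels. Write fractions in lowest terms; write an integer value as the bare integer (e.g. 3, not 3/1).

20/3,50/3

iteration 1: select H,M (d=3); attach at lengths (3/2, 3/2); label the merged cluster HM
  updated: d(B,HM)=38, d(HM,K)=77/2, d(HM,O)=69/2, d(HM,R)=57
iteration 2: select B,O (d=12); attach at lengths (6, 6); label the merged cluster BO
  updated: d(BO,HM)=145/4, d(BO,K)=34, d(BO,R)=20
iteration 3: select BO,R (d=20); attach at lengths (4, 10); label the merged cluster BOR
  updated: d(BOR,HM)=259/6, d(BOR,K)=100/3
iteration 4: select BOR,K (d=100/3); attach at lengths (20/3, 50/3); label the merged cluster BKOR
  updated: d(BKOR,HM)=42
iteration 5: select BKOR,HM (d=42); attach at lengths (13/3, 39/2); label the merged cluster BHKMOR
final tree: ((((B:6,O:6):4,R:10):20/3,K:50/3):13/3,(H:3/2,M:3/2):39/2)
total length: 457/6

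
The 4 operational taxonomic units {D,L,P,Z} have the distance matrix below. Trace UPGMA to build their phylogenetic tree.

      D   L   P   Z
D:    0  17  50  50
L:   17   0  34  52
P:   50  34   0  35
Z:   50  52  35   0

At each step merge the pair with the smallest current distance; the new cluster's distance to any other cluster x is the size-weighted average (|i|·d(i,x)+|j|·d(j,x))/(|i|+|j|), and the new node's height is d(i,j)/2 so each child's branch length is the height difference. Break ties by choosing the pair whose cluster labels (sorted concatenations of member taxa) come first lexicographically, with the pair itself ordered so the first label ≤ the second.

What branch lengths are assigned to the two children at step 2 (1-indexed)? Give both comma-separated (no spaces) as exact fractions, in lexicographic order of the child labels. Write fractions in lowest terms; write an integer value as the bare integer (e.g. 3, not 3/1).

1. join D+L (d=17) ⇒ DL; edges |D|=17/2, |L|=17/2
  updated: d(DL,P)=42, d(DL,Z)=51
2. join P+Z (d=35) ⇒ PZ; edges |P|=35/2, |Z|=35/2
  updated: d(DL,PZ)=93/2
3. join DL+PZ (d=93/2) ⇒ DLPZ; edges |DL|=59/4, |PZ|=23/4
final tree: ((D:17/2,L:17/2):59/4,(P:35/2,Z:35/2):23/4)
total length: 145/2

35/2,35/2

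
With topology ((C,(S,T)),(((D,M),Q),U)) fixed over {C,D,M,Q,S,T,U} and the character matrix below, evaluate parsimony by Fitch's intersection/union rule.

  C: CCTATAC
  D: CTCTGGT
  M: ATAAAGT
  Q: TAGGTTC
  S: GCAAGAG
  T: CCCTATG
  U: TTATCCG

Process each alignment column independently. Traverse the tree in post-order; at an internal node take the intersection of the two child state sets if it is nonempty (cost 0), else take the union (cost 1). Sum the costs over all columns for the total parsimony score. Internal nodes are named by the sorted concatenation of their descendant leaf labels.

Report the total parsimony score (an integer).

[col 0] ST: children S:{G}, T:{C} ∪→ {C,G}; cost 1
[col 0] CST: children C:{C}, ST:{C,G} ∩→ {C}; cost 0
[col 0] DM: children D:{C}, M:{A} ∪→ {A,C}; cost 1
[col 0] DMQ: children DM:{A,C}, Q:{T} ∪→ {A,C,T}; cost 1
[col 0] DMQU: children DMQ:{A,C,T}, U:{T} ∩→ {T}; cost 0
[col 0] CDMQSTU: children CST:{C}, DMQU:{T} ∪→ {C,T}; cost 1
[col 1] ST: children S:{C}, T:{C} ∩→ {C}; cost 0
[col 1] CST: children C:{C}, ST:{C} ∩→ {C}; cost 0
[col 1] DM: children D:{T}, M:{T} ∩→ {T}; cost 0
[col 1] DMQ: children DM:{T}, Q:{A} ∪→ {A,T}; cost 1
[col 1] DMQU: children DMQ:{A,T}, U:{T} ∩→ {T}; cost 0
[col 1] CDMQSTU: children CST:{C}, DMQU:{T} ∪→ {C,T}; cost 1
[col 2] ST: children S:{A}, T:{C} ∪→ {A,C}; cost 1
[col 2] CST: children C:{T}, ST:{A,C} ∪→ {A,C,T}; cost 1
[col 2] DM: children D:{C}, M:{A} ∪→ {A,C}; cost 1
[col 2] DMQ: children DM:{A,C}, Q:{G} ∪→ {A,C,G}; cost 1
[col 2] DMQU: children DMQ:{A,C,G}, U:{A} ∩→ {A}; cost 0
[col 2] CDMQSTU: children CST:{A,C,T}, DMQU:{A} ∩→ {A}; cost 0
[col 3] ST: children S:{A}, T:{T} ∪→ {A,T}; cost 1
[col 3] CST: children C:{A}, ST:{A,T} ∩→ {A}; cost 0
[col 3] DM: children D:{T}, M:{A} ∪→ {A,T}; cost 1
[col 3] DMQ: children DM:{A,T}, Q:{G} ∪→ {A,G,T}; cost 1
[col 3] DMQU: children DMQ:{A,G,T}, U:{T} ∩→ {T}; cost 0
[col 3] CDMQSTU: children CST:{A}, DMQU:{T} ∪→ {A,T}; cost 1
[col 4] ST: children S:{G}, T:{A} ∪→ {A,G}; cost 1
[col 4] CST: children C:{T}, ST:{A,G} ∪→ {A,G,T}; cost 1
[col 4] DM: children D:{G}, M:{A} ∪→ {A,G}; cost 1
[col 4] DMQ: children DM:{A,G}, Q:{T} ∪→ {A,G,T}; cost 1
[col 4] DMQU: children DMQ:{A,G,T}, U:{C} ∪→ {A,C,G,T}; cost 1
[col 4] CDMQSTU: children CST:{A,G,T}, DMQU:{A,C,G,T} ∩→ {A,G,T}; cost 0
[col 5] ST: children S:{A}, T:{T} ∪→ {A,T}; cost 1
[col 5] CST: children C:{A}, ST:{A,T} ∩→ {A}; cost 0
[col 5] DM: children D:{G}, M:{G} ∩→ {G}; cost 0
[col 5] DMQ: children DM:{G}, Q:{T} ∪→ {G,T}; cost 1
[col 5] DMQU: children DMQ:{G,T}, U:{C} ∪→ {C,G,T}; cost 1
[col 5] CDMQSTU: children CST:{A}, DMQU:{C,G,T} ∪→ {A,C,G,T}; cost 1
[col 6] ST: children S:{G}, T:{G} ∩→ {G}; cost 0
[col 6] CST: children C:{C}, ST:{G} ∪→ {C,G}; cost 1
[col 6] DM: children D:{T}, M:{T} ∩→ {T}; cost 0
[col 6] DMQ: children DM:{T}, Q:{C} ∪→ {C,T}; cost 1
[col 6] DMQU: children DMQ:{C,T}, U:{G} ∪→ {C,G,T}; cost 1
[col 6] CDMQSTU: children CST:{C,G}, DMQU:{C,G,T} ∩→ {C,G}; cost 0
per-site changes: [4, 2, 4, 4, 5, 4, 3]; total = 26

26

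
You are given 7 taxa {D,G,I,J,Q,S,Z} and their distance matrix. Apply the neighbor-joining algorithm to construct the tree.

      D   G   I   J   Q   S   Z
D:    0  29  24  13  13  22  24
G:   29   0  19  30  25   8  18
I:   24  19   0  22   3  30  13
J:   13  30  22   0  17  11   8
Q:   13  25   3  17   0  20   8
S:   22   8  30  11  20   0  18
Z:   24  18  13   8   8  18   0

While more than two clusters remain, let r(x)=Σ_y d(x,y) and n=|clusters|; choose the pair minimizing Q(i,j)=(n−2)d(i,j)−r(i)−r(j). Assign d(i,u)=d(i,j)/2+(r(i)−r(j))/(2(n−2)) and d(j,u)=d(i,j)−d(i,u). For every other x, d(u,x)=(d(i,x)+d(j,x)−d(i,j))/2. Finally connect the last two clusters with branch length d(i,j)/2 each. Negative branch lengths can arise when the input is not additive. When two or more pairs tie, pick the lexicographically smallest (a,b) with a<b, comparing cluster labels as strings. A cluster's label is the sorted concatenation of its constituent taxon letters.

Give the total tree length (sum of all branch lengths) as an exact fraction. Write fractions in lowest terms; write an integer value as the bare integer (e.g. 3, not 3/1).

step 1: merge (G,S) at d=8, Q=-198; branch lengths G→6, S→2; new cluster GS
  updated: d(D,GS)=43/2, d(GS,I)=41/2, d(GS,J)=33/2, d(GS,Q)=37/2, d(GS,Z)=14
step 2: merge (I,Q) at d=3, Q=-130; branch lengths I→35/8, Q→-11/8; new cluster IQ
  updated: d(D,IQ)=17, d(GS,IQ)=18, d(IQ,J)=18, d(IQ,Z)=9
step 3: merge (D,J) at d=13, Q=-92; branch lengths D→59/6, J→19/6; new cluster DJ
  updated: d(DJ,GS)=25/2, d(DJ,IQ)=11, d(DJ,Z)=19/2
step 4: merge (DJ,GS) at d=25/2, Q=-105/2; branch lengths DJ→27/8, GS→73/8; new cluster DGJS
  updated: d(DGJS,IQ)=33/4, d(DGJS,Z)=11/2
step 5: merge (DGJS,IQ) at d=33/4, Q=-91/4; branch lengths DGJS→19/8, IQ→47/8; new cluster DGIJQS
  updated: d(DGIJQS,Z)=25/8
step 6: merge (DGIJQS,Z) at d=25/8; branch lengths DGIJQS→25/16, Z→25/16; new cluster DGIJQSZ
final tree: ((((D:59/6,J:19/6):27/8,(G:6,S:2):73/8):19/8,(I:35/8,Q:-11/8):47/8):25/16,Z:25/16)
total length: 383/8

383/8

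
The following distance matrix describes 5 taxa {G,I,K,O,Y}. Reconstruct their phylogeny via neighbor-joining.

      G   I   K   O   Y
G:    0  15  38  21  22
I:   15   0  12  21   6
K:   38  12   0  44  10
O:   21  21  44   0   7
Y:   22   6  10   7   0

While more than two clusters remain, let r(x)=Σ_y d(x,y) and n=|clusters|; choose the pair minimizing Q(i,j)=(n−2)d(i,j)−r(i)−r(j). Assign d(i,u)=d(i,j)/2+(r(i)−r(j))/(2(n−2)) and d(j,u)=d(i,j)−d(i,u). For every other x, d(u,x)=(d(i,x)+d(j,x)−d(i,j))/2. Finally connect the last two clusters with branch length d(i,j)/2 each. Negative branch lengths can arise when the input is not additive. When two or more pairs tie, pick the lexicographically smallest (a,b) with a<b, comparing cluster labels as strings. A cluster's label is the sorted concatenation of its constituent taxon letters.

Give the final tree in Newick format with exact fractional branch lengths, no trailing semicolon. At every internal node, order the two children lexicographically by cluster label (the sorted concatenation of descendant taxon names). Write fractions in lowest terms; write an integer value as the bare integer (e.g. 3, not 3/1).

((((G:11,O:10):15/2,Y:-7/2):11/2,I:-3/4):51/8,K:51/8)

step 1: merge (G,O) at d=21, Q=-126; branch lengths G→11, O→10; new cluster GO
  updated: d(GO,I)=15/2, d(GO,K)=61/2, d(GO,Y)=4
step 2: merge (GO,Y) at d=4, Q=-54; branch lengths GO→15/2, Y→-7/2; new cluster GOY
  updated: d(GOY,I)=19/4, d(GOY,K)=73/4
step 3: merge (GOY,I) at d=19/4, Q=-35; branch lengths GOY→11/2, I→-3/4; new cluster GIOY
  updated: d(GIOY,K)=51/4
step 4: merge (GIOY,K) at d=51/4; branch lengths GIOY→51/8, K→51/8; new cluster GIKOY
final tree: ((((G:11,O:10):15/2,Y:-7/2):11/2,I:-3/4):51/8,K:51/8)
total length: 85/2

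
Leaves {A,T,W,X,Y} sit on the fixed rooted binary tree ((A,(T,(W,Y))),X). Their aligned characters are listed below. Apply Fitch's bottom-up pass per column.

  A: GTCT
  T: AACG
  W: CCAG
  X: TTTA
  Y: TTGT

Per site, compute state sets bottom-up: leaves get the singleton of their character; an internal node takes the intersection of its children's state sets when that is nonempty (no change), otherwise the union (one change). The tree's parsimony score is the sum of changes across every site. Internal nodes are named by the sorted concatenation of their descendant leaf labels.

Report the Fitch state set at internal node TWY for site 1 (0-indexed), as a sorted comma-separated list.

WY@0: {C} ∪ {T} = {C,T} (union, +1)
TWY@0: {A} ∪ {C,T} = {A,C,T} (union, +1)
ATWY@0: {G} ∪ {A,C,T} = {A,C,G,T} (union, +1)
ATWXY@0: {A,C,G,T} ∩ {T} = {T} (intersection, +0)
WY@1: {C} ∪ {T} = {C,T} (union, +1)
TWY@1: {A} ∪ {C,T} = {A,C,T} (union, +1)
ATWY@1: {T} ∩ {A,C,T} = {T} (intersection, +0)
ATWXY@1: {T} ∩ {T} = {T} (intersection, +0)
WY@2: {A} ∪ {G} = {A,G} (union, +1)
TWY@2: {C} ∪ {A,G} = {A,C,G} (union, +1)
ATWY@2: {C} ∩ {A,C,G} = {C} (intersection, +0)
ATWXY@2: {C} ∪ {T} = {C,T} (union, +1)
WY@3: {G} ∪ {T} = {G,T} (union, +1)
TWY@3: {G} ∩ {G,T} = {G} (intersection, +0)
ATWY@3: {T} ∪ {G} = {G,T} (union, +1)
ATWXY@3: {G,T} ∪ {A} = {A,G,T} (union, +1)
per-site changes: [3, 2, 3, 3]; total = 11

A,C,T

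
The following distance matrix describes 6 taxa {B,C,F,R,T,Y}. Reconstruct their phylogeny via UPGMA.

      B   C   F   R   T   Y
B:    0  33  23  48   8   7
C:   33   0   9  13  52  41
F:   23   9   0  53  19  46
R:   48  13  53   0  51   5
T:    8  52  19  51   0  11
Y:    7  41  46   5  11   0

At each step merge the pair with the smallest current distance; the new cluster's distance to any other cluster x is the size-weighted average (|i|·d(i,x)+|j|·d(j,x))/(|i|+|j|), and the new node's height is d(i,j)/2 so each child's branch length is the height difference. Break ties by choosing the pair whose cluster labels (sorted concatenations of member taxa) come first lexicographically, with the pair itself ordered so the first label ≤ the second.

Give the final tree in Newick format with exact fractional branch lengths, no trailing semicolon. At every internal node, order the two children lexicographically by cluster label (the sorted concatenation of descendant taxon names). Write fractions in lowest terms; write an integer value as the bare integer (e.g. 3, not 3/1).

iteration 1: select R,Y (d=5); attach at lengths (5/2, 5/2); label the merged cluster RY
  updated: d(B,RY)=55/2, d(C,RY)=27, d(F,RY)=99/2, d(RY,T)=31
iteration 2: select B,T (d=8); attach at lengths (4, 4); label the merged cluster BT
  updated: d(BT,C)=85/2, d(BT,F)=21, d(BT,RY)=117/4
iteration 3: select C,F (d=9); attach at lengths (9/2, 9/2); label the merged cluster CF
  updated: d(BT,CF)=127/4, d(CF,RY)=153/4
iteration 4: select BT,RY (d=117/4); attach at lengths (85/8, 97/8); label the merged cluster BRTY
  updated: d(BRTY,CF)=35
iteration 5: select BRTY,CF (d=35); attach at lengths (23/8, 13); label the merged cluster BCFRTY
final tree: (((B:4,T:4):85/8,(R:5/2,Y:5/2):97/8):23/8,(C:9/2,F:9/2):13)
total length: 485/8

(((B:4,T:4):85/8,(R:5/2,Y:5/2):97/8):23/8,(C:9/2,F:9/2):13)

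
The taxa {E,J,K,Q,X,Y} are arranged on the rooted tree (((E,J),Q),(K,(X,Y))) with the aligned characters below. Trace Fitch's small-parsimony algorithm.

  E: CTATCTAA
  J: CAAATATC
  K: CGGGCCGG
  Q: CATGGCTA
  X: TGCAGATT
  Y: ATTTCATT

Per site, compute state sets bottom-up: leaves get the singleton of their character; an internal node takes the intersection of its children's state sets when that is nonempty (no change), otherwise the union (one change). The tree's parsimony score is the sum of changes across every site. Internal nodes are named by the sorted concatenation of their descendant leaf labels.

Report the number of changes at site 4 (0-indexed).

site 0, node EJ: E={C} ∩ J={C} → {C} (+0)
site 0, node EJQ: EJ={C} ∩ Q={C} → {C} (+0)
site 0, node XY: X={T} ∪ Y={A} → {A,T} (+1)
site 0, node KXY: K={C} ∪ XY={A,T} → {A,C,T} (+1)
site 0, node EJKQXY: EJQ={C} ∩ KXY={A,C,T} → {C} (+0)
site 1, node EJ: E={T} ∪ J={A} → {A,T} (+1)
site 1, node EJQ: EJ={A,T} ∩ Q={A} → {A} (+0)
site 1, node XY: X={G} ∪ Y={T} → {G,T} (+1)
site 1, node KXY: K={G} ∩ XY={G,T} → {G} (+0)
site 1, node EJKQXY: EJQ={A} ∪ KXY={G} → {A,G} (+1)
site 2, node EJ: E={A} ∩ J={A} → {A} (+0)
site 2, node EJQ: EJ={A} ∪ Q={T} → {A,T} (+1)
site 2, node XY: X={C} ∪ Y={T} → {C,T} (+1)
site 2, node KXY: K={G} ∪ XY={C,T} → {C,G,T} (+1)
site 2, node EJKQXY: EJQ={A,T} ∩ KXY={C,G,T} → {T} (+0)
site 3, node EJ: E={T} ∪ J={A} → {A,T} (+1)
site 3, node EJQ: EJ={A,T} ∪ Q={G} → {A,G,T} (+1)
site 3, node XY: X={A} ∪ Y={T} → {A,T} (+1)
site 3, node KXY: K={G} ∪ XY={A,T} → {A,G,T} (+1)
site 3, node EJKQXY: EJQ={A,G,T} ∩ KXY={A,G,T} → {A,G,T} (+0)
site 4, node EJ: E={C} ∪ J={T} → {C,T} (+1)
site 4, node EJQ: EJ={C,T} ∪ Q={G} → {C,G,T} (+1)
site 4, node XY: X={G} ∪ Y={C} → {C,G} (+1)
site 4, node KXY: K={C} ∩ XY={C,G} → {C} (+0)
site 4, node EJKQXY: EJQ={C,G,T} ∩ KXY={C} → {C} (+0)
site 5, node EJ: E={T} ∪ J={A} → {A,T} (+1)
site 5, node EJQ: EJ={A,T} ∪ Q={C} → {A,C,T} (+1)
site 5, node XY: X={A} ∩ Y={A} → {A} (+0)
site 5, node KXY: K={C} ∪ XY={A} → {A,C} (+1)
site 5, node EJKQXY: EJQ={A,C,T} ∩ KXY={A,C} → {A,C} (+0)
site 6, node EJ: E={A} ∪ J={T} → {A,T} (+1)
site 6, node EJQ: EJ={A,T} ∩ Q={T} → {T} (+0)
site 6, node XY: X={T} ∩ Y={T} → {T} (+0)
site 6, node KXY: K={G} ∪ XY={T} → {G,T} (+1)
site 6, node EJKQXY: EJQ={T} ∩ KXY={G,T} → {T} (+0)
site 7, node EJ: E={A} ∪ J={C} → {A,C} (+1)
site 7, node EJQ: EJ={A,C} ∩ Q={A} → {A} (+0)
site 7, node XY: X={T} ∩ Y={T} → {T} (+0)
site 7, node KXY: K={G} ∪ XY={T} → {G,T} (+1)
site 7, node EJKQXY: EJQ={A} ∪ KXY={G,T} → {A,G,T} (+1)
per-site changes: [2, 3, 3, 4, 3, 3, 2, 3]; total = 23

3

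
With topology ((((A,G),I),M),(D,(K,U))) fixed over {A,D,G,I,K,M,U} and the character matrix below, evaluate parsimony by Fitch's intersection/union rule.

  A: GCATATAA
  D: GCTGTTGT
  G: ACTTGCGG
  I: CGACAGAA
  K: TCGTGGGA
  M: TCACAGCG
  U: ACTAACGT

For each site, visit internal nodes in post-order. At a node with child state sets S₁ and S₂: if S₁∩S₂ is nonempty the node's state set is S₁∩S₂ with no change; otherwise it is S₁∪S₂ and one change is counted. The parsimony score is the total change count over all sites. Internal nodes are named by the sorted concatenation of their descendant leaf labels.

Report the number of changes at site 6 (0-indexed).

3

site 0, node AG: A={G} ∪ G={A} → {A,G} (+1)
site 0, node AGI: AG={A,G} ∪ I={C} → {A,C,G} (+1)
site 0, node AGIM: AGI={A,C,G} ∪ M={T} → {A,C,G,T} (+1)
site 0, node KU: K={T} ∪ U={A} → {A,T} (+1)
site 0, node DKU: D={G} ∪ KU={A,T} → {A,G,T} (+1)
site 0, node ADGIKMU: AGIM={A,C,G,T} ∩ DKU={A,G,T} → {A,G,T} (+0)
site 1, node AG: A={C} ∩ G={C} → {C} (+0)
site 1, node AGI: AG={C} ∪ I={G} → {C,G} (+1)
site 1, node AGIM: AGI={C,G} ∩ M={C} → {C} (+0)
site 1, node KU: K={C} ∩ U={C} → {C} (+0)
site 1, node DKU: D={C} ∩ KU={C} → {C} (+0)
site 1, node ADGIKMU: AGIM={C} ∩ DKU={C} → {C} (+0)
site 2, node AG: A={A} ∪ G={T} → {A,T} (+1)
site 2, node AGI: AG={A,T} ∩ I={A} → {A} (+0)
site 2, node AGIM: AGI={A} ∩ M={A} → {A} (+0)
site 2, node KU: K={G} ∪ U={T} → {G,T} (+1)
site 2, node DKU: D={T} ∩ KU={G,T} → {T} (+0)
site 2, node ADGIKMU: AGIM={A} ∪ DKU={T} → {A,T} (+1)
site 3, node AG: A={T} ∩ G={T} → {T} (+0)
site 3, node AGI: AG={T} ∪ I={C} → {C,T} (+1)
site 3, node AGIM: AGI={C,T} ∩ M={C} → {C} (+0)
site 3, node KU: K={T} ∪ U={A} → {A,T} (+1)
site 3, node DKU: D={G} ∪ KU={A,T} → {A,G,T} (+1)
site 3, node ADGIKMU: AGIM={C} ∪ DKU={A,G,T} → {A,C,G,T} (+1)
site 4, node AG: A={A} ∪ G={G} → {A,G} (+1)
site 4, node AGI: AG={A,G} ∩ I={A} → {A} (+0)
site 4, node AGIM: AGI={A} ∩ M={A} → {A} (+0)
site 4, node KU: K={G} ∪ U={A} → {A,G} (+1)
site 4, node DKU: D={T} ∪ KU={A,G} → {A,G,T} (+1)
site 4, node ADGIKMU: AGIM={A} ∩ DKU={A,G,T} → {A} (+0)
site 5, node AG: A={T} ∪ G={C} → {C,T} (+1)
site 5, node AGI: AG={C,T} ∪ I={G} → {C,G,T} (+1)
site 5, node AGIM: AGI={C,G,T} ∩ M={G} → {G} (+0)
site 5, node KU: K={G} ∪ U={C} → {C,G} (+1)
site 5, node DKU: D={T} ∪ KU={C,G} → {C,G,T} (+1)
site 5, node ADGIKMU: AGIM={G} ∩ DKU={C,G,T} → {G} (+0)
site 6, node AG: A={A} ∪ G={G} → {A,G} (+1)
site 6, node AGI: AG={A,G} ∩ I={A} → {A} (+0)
site 6, node AGIM: AGI={A} ∪ M={C} → {A,C} (+1)
site 6, node KU: K={G} ∩ U={G} → {G} (+0)
site 6, node DKU: D={G} ∩ KU={G} → {G} (+0)
site 6, node ADGIKMU: AGIM={A,C} ∪ DKU={G} → {A,C,G} (+1)
site 7, node AG: A={A} ∪ G={G} → {A,G} (+1)
site 7, node AGI: AG={A,G} ∩ I={A} → {A} (+0)
site 7, node AGIM: AGI={A} ∪ M={G} → {A,G} (+1)
site 7, node KU: K={A} ∪ U={T} → {A,T} (+1)
site 7, node DKU: D={T} ∩ KU={A,T} → {T} (+0)
site 7, node ADGIKMU: AGIM={A,G} ∪ DKU={T} → {A,G,T} (+1)
per-site changes: [5, 1, 3, 4, 3, 4, 3, 4]; total = 27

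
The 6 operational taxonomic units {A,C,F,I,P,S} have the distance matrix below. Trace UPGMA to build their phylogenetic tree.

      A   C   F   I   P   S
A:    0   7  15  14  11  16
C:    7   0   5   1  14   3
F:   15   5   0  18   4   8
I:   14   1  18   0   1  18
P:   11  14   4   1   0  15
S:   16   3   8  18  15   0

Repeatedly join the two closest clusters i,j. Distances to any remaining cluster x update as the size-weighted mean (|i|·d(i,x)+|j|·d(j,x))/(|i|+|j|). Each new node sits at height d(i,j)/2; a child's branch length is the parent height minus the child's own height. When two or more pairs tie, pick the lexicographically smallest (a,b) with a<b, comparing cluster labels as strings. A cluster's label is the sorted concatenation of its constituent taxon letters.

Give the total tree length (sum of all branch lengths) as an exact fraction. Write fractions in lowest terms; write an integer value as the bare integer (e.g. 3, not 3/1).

1. join C+I (d=1) ⇒ CI; edges |C|=1/2, |I|=1/2
  updated: d(A,CI)=21/2, d(CI,F)=23/2, d(CI,P)=15/2, d(CI,S)=21/2
2. join F+P (d=4) ⇒ FP; edges |F|=2, |P|=2
  updated: d(A,FP)=13, d(CI,FP)=19/2, d(FP,S)=23/2
3. join CI+FP (d=19/2) ⇒ CFIP; edges |CI|=17/4, |FP|=11/4
  updated: d(A,CFIP)=47/4, d(CFIP,S)=11
4. join CFIP+S (d=11) ⇒ CFIPS; edges |CFIP|=3/4, |S|=11/2
  updated: d(A,CFIPS)=63/5
5. join A+CFIPS (d=63/5) ⇒ ACFIPS; edges |A|=63/10, |CFIPS|=4/5
final tree: (A:63/10,(((C:1/2,I:1/2):17/4,(F:2,P:2):11/4):3/4,S:11/2):4/5)
total length: 507/20

507/20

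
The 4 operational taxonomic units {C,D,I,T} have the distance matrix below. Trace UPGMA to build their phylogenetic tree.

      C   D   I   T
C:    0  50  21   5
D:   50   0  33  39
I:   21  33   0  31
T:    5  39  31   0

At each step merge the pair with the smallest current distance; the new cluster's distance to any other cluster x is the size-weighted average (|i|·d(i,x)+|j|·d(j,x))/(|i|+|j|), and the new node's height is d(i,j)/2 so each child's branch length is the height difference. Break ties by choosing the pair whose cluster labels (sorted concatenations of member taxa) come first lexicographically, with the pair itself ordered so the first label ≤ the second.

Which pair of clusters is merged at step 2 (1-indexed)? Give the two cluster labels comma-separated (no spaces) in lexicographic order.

1. join C+T (d=5) ⇒ CT; edges |C|=5/2, |T|=5/2
  updated: d(CT,D)=89/2, d(CT,I)=26
2. join CT+I (d=26) ⇒ CIT; edges |CT|=21/2, |I|=13
  updated: d(CIT,D)=122/3
3. join CIT+D (d=122/3) ⇒ CDIT; edges |CIT|=22/3, |D|=61/3
final tree: (((C:5/2,T:5/2):21/2,I:13):22/3,D:61/3)
total length: 337/6

CT,I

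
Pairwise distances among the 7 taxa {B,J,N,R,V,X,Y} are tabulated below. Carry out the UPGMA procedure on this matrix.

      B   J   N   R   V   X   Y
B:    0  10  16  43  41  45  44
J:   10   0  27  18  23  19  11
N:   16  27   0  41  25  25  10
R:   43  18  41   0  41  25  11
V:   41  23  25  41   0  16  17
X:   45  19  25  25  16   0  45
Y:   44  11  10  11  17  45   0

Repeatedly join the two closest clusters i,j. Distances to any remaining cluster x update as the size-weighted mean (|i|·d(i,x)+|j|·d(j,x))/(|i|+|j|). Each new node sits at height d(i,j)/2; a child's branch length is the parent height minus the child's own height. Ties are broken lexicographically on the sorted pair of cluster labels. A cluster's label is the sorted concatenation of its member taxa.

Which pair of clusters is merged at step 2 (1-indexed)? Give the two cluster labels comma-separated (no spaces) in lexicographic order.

iteration 1: select B,J (d=10); attach at lengths (5, 5); label the merged cluster BJ
  updated: d(BJ,N)=43/2, d(BJ,R)=61/2, d(BJ,V)=32, d(BJ,X)=32, d(BJ,Y)=55/2
iteration 2: select N,Y (d=10); attach at lengths (5, 5); label the merged cluster NY
  updated: d(BJ,NY)=49/2, d(NY,R)=26, d(NY,V)=21, d(NY,X)=35
iteration 3: select V,X (d=16); attach at lengths (8, 8); label the merged cluster VX
  updated: d(BJ,VX)=32, d(NY,VX)=28, d(R,VX)=33
iteration 4: select BJ,NY (d=49/2); attach at lengths (29/4, 29/4); label the merged cluster BJNY
  updated: d(BJNY,R)=113/4, d(BJNY,VX)=30
iteration 5: select BJNY,R (d=113/4); attach at lengths (15/8, 113/8); label the merged cluster BJNRY
  updated: d(BJNRY,VX)=153/5
iteration 6: select BJNRY,VX (d=153/5); attach at lengths (47/40, 73/10); label the merged cluster BJNRVXY
final tree: ((((B:5,J:5):29/4,(N:5,Y:5):29/4):15/8,R:113/8):47/40,(V:8,X:8):73/10)
total length: 2999/40

N,Y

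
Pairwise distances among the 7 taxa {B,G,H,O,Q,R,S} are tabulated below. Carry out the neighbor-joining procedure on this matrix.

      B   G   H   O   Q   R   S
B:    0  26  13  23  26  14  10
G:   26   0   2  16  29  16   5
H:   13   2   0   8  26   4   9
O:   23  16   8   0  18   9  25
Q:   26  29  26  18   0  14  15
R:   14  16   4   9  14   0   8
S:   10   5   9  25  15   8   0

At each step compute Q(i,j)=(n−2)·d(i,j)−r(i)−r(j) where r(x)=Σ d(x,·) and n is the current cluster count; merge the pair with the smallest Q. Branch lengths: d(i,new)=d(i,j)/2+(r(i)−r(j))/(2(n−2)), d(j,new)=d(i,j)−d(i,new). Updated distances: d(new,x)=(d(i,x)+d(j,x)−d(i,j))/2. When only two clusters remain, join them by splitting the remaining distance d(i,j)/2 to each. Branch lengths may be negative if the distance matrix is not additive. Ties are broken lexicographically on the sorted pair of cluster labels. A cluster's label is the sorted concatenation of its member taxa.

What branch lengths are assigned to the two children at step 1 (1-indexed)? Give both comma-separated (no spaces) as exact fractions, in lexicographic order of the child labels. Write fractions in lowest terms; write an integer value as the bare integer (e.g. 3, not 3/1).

21/5,-11/5

iteration 1: select G,H (d=2, Q=-146); attach at lengths (21/5, -11/5); label the merged cluster GH
  updated: d(B,GH)=37/2, d(GH,O)=11, d(GH,Q)=53/2, d(GH,R)=9, d(GH,S)=6
iteration 2: select B,S (d=10, Q=-231/2); attach at lengths (135/16, 25/16); label the merged cluster BS
  updated: d(BS,GH)=29/4, d(BS,O)=19, d(BS,Q)=31/2, d(BS,R)=6
iteration 3: select BS,GH (d=29/4, Q=-319/4); attach at lengths (21/8, 37/8); label the merged cluster BGHS
  updated: d(BGHS,O)=91/8, d(BGHS,Q)=139/8, d(BGHS,R)=31/8
iteration 4: select BGHS,R (d=31/8, Q=-207/4); attach at lengths (27/8, 1/2); label the merged cluster BGHRS
  updated: d(BGHRS,O)=33/4, d(BGHRS,Q)=55/4
iteration 5: select BGHRS,O (d=33/4, Q=-40); attach at lengths (2, 25/4); label the merged cluster BGHORS
  updated: d(BGHORS,Q)=47/4
iteration 6: select BGHORS,Q (d=47/4); attach at lengths (47/8, 47/8); label the merged cluster BGHOQRS
final tree: (((((B:135/16,S:25/16):21/8,(G:21/5,H:-11/5):37/8):27/8,R:1/2):2,O:25/4):47/8,Q:47/8)
total length: 345/8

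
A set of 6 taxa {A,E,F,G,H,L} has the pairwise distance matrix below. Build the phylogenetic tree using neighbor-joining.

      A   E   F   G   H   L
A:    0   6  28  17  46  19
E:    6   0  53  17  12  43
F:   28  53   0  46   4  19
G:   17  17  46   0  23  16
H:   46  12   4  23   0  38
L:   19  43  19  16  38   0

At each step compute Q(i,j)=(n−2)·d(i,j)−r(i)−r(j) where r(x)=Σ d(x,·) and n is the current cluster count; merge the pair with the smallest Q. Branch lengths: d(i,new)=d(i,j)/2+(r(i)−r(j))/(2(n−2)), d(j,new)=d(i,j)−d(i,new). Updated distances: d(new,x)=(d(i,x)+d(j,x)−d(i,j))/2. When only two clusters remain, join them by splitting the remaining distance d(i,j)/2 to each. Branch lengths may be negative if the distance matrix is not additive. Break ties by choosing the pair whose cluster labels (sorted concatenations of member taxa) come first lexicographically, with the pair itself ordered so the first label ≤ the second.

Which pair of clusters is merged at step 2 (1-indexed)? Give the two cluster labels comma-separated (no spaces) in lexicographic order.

step 1: merge (F,H) at d=4, Q=-257; branch lengths F→43/8, H→-11/8; new cluster FH
  updated: d(A,FH)=35, d(E,FH)=61/2, d(FH,G)=65/2, d(FH,L)=53/2
step 2: merge (A,E) at d=6, Q=-311/2; branch lengths A→-1/4, E→25/4; new cluster AE
  updated: d(AE,FH)=119/4, d(AE,G)=14, d(AE,L)=28
step 3: merge (AE,G) at d=14, Q=-425/4; branch lengths AE→149/16, G→75/16; new cluster AEG
  updated: d(AEG,FH)=193/8, d(AEG,L)=15
step 4: merge (AEG,FH) at d=193/8, Q=-525/8; branch lengths AEG→101/16, FH→285/16; new cluster AEFGH
  updated: d(AEFGH,L)=139/16
step 5: merge (AEFGH,L) at d=139/16; branch lengths AEFGH→139/32, L→139/32; new cluster AEFGHL
final tree: ((((A:-1/4,E:25/4):149/16,G:75/16):101/16,(F:43/8,H:-11/8):285/16):139/32,L:139/32)
total length: 909/16

A,E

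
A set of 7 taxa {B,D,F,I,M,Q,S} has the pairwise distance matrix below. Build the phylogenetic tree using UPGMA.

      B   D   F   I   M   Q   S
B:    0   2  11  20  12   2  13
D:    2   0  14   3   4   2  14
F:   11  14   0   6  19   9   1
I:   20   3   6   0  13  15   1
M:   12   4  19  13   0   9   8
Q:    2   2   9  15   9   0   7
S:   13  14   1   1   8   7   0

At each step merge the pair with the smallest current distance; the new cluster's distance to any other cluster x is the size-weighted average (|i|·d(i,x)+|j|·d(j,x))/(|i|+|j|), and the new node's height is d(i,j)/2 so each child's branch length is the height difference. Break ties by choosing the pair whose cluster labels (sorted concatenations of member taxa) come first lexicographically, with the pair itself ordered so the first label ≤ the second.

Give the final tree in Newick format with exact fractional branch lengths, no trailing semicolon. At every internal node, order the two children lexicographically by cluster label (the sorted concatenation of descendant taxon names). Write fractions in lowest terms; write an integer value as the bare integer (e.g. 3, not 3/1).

((((B:1,D:1):0,Q:1):19/6,M:25/6):23/12,((F:1/2,S:1/2):5/4,I:7/4):13/3)

step 1: merge (F,S) at d=1; branch lengths F→1/2, S→1/2; new cluster FS
  updated: d(B,FS)=12, d(D,FS)=14, d(FS,I)=7/2, d(FS,M)=27/2, d(FS,Q)=8
step 2: merge (B,D) at d=2; branch lengths B→1, D→1; new cluster BD
  updated: d(BD,FS)=13, d(BD,I)=23/2, d(BD,M)=8, d(BD,Q)=2
step 3: merge (BD,Q) at d=2; branch lengths BD→0, Q→1; new cluster BDQ
  updated: d(BDQ,FS)=34/3, d(BDQ,I)=38/3, d(BDQ,M)=25/3
step 4: merge (FS,I) at d=7/2; branch lengths FS→5/4, I→7/4; new cluster FIS
  updated: d(BDQ,FIS)=106/9, d(FIS,M)=40/3
step 5: merge (BDQ,M) at d=25/3; branch lengths BDQ→19/6, M→25/6; new cluster BDMQ
  updated: d(BDMQ,FIS)=73/6
step 6: merge (BDMQ,FIS) at d=73/6; branch lengths BDMQ→23/12, FIS→13/3; new cluster BDFIMQS
final tree: ((((B:1,D:1):0,Q:1):19/6,M:25/6):23/12,((F:1/2,S:1/2):5/4,I:7/4):13/3)
total length: 247/12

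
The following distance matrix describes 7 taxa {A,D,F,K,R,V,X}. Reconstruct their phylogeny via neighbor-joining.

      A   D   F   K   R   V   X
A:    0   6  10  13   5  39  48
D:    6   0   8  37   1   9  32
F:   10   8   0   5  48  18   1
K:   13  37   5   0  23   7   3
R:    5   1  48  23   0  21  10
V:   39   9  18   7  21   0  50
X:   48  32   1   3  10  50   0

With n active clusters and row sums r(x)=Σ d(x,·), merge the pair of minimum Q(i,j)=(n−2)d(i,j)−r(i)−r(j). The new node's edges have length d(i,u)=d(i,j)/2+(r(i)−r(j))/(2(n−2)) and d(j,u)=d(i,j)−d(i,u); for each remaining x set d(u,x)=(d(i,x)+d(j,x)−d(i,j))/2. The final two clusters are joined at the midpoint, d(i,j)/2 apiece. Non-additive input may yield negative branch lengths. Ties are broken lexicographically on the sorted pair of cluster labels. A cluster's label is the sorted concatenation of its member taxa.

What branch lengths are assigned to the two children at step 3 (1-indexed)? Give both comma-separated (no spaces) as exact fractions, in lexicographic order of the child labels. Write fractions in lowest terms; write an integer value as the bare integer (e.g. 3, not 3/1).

iteration 1: select F,X (d=1, Q=-229); attach at lengths (-49/10, 59/10); label the merged cluster FX
  updated: d(A,FX)=57/2, d(D,FX)=39/2, d(FX,K)=7/2, d(FX,R)=57/2, d(FX,V)=67/2
iteration 2: select FX,K (d=7/2, Q=-183); attach at lengths (11/2, -2); label the merged cluster FKX
  updated: d(A,FKX)=19, d(D,FKX)=53/2, d(FKX,R)=24, d(FKX,V)=37/2
iteration 3: select FKX,V (d=37/2, Q=-120); attach at lengths (28/3, 55/6); label the merged cluster FKVX
  updated: d(A,FKVX)=79/4, d(D,FKVX)=17/2, d(FKVX,R)=53/4
iteration 4: select A,R (d=5, Q=-40); attach at lengths (43/8, -3/8); label the merged cluster AR
  updated: d(AR,D)=1, d(AR,FKVX)=14
iteration 5: select AR,D (d=1, Q=-47/2); attach at lengths (13/4, -9/4); label the merged cluster ADR
  updated: d(ADR,FKVX)=43/4
iteration 6: select ADR,FKVX (d=43/4); attach at lengths (43/8, 43/8); label the merged cluster ADFKRVX
final tree: (((A:43/8,R:-3/8):13/4,D:-9/4):43/8,(((F:-49/10,X:59/10):11/2,K:-2):28/3,V:55/6):43/8)
total length: 159/4

28/3,55/6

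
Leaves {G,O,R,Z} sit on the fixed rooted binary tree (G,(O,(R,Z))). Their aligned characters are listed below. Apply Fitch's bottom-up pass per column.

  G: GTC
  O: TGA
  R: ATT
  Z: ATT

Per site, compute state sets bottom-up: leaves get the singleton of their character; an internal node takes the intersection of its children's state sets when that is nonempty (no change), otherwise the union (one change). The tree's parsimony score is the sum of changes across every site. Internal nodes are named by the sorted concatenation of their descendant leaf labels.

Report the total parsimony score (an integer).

5

[col 0] RZ: children R:{A}, Z:{A} ∩→ {A}; cost 0
[col 0] ORZ: children O:{T}, RZ:{A} ∪→ {A,T}; cost 1
[col 0] GORZ: children G:{G}, ORZ:{A,T} ∪→ {A,G,T}; cost 1
[col 1] RZ: children R:{T}, Z:{T} ∩→ {T}; cost 0
[col 1] ORZ: children O:{G}, RZ:{T} ∪→ {G,T}; cost 1
[col 1] GORZ: children G:{T}, ORZ:{G,T} ∩→ {T}; cost 0
[col 2] RZ: children R:{T}, Z:{T} ∩→ {T}; cost 0
[col 2] ORZ: children O:{A}, RZ:{T} ∪→ {A,T}; cost 1
[col 2] GORZ: children G:{C}, ORZ:{A,T} ∪→ {A,C,T}; cost 1
per-site changes: [2, 1, 2]; total = 5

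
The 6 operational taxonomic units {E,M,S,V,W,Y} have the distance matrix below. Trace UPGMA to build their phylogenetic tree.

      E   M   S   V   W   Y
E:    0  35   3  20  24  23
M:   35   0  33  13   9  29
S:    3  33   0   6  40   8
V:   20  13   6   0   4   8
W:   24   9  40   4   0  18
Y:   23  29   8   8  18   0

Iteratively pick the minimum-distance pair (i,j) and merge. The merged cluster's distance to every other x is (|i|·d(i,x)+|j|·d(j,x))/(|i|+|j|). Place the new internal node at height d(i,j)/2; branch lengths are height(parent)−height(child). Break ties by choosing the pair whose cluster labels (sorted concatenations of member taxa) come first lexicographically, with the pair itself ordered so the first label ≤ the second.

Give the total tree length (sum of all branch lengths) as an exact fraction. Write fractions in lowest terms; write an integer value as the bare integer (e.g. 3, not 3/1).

485/12

iteration 1: select E,S (d=3); attach at lengths (3/2, 3/2); label the merged cluster ES
  updated: d(ES,M)=34, d(ES,V)=13, d(ES,W)=32, d(ES,Y)=31/2
iteration 2: select V,W (d=4); attach at lengths (2, 2); label the merged cluster VW
  updated: d(ES,VW)=45/2, d(M,VW)=11, d(VW,Y)=13
iteration 3: select M,VW (d=11); attach at lengths (11/2, 7/2); label the merged cluster MVW
  updated: d(ES,MVW)=79/3, d(MVW,Y)=55/3
iteration 4: select ES,Y (d=31/2); attach at lengths (25/4, 31/4); label the merged cluster ESY
  updated: d(ESY,MVW)=71/3
iteration 5: select ESY,MVW (d=71/3); attach at lengths (49/12, 19/3); label the merged cluster EMSVWY
final tree: (((E:3/2,S:3/2):25/4,Y:31/4):49/12,(M:11/2,(V:2,W:2):7/2):19/3)
total length: 485/12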